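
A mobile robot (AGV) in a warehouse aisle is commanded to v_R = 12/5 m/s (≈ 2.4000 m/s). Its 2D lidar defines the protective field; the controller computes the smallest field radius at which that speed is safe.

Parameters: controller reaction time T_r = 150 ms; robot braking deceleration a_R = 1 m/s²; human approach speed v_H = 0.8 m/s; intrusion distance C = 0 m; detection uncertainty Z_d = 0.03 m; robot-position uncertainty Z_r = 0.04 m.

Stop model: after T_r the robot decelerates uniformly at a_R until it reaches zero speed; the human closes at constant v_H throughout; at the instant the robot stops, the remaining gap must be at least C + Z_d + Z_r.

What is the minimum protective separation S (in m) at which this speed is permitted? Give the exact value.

S_min = 107/20 m = 5.3500 m

T_s = v_R/a_R = (12/5)/1 = 2.4000 s
reaction-phase robot travel = 2.4000·0.1500 = 0.3600 m
robot under decel: 2.4000²/(2·1.0000) = 2.8800 m
human over T_r+T_s: 0.8000·(0.1500+2.4000) = 2.0400 m
margins: 0.0000+0.0300+0.0400 = 0.0700 m
S_min ≈ 0.3600+2.8800+2.0400+0.0700  ⇒  S_min = 107/20 m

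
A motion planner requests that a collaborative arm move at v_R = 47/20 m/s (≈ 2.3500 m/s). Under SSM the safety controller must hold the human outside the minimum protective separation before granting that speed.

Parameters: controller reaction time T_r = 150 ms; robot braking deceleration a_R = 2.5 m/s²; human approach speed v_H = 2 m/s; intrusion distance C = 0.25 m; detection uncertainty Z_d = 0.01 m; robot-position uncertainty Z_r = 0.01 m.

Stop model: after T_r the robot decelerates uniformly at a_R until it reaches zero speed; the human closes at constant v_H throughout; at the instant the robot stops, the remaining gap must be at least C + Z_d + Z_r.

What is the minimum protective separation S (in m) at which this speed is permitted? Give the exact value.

S_min = 3907/1000 m = 3.9070 m

T_s = v_R/a_R = (47/20)/(5/2) = 0.9400 s
reaction-phase robot travel = 2.3500·0.1500 = 0.3525 m
robot covers 2.3500·0.9400 − ½·2.5000·0.9400² = 1.1045 m while stopping
person approaches 2.0000·(0.1500+0.9400) = 2.1800 m
C+Z_d+Z_r = 0.2500+0.0100+0.0100 = 0.2700 m
S_min ≈ 0.3525+1.1045+2.1800+0.2700  ⇒  S_min = 3907/1000 m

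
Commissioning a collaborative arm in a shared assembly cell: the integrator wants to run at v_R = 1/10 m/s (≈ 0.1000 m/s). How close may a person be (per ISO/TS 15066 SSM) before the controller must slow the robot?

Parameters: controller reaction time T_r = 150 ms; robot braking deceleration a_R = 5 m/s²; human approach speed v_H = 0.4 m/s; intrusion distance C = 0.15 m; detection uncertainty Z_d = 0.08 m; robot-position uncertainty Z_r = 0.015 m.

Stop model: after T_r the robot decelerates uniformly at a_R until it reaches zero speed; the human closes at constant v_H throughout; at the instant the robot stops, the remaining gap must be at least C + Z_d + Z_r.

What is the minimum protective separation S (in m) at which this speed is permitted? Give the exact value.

S_min = 329/1000 m = 0.3290 m

T_s = v_R/a_R = (1/10)/5 = 0.0200 s
robot in T_r: 0.1000·0.1500 = 0.0150 m
braking distance = 0.1000²/(2·5.0000) = 0.0010 m
human over T_r+T_s: 0.4000·(0.1500+0.0200) = 0.0680 m
C+Z_d+Z_r = 0.1500+0.0800+0.0150 = 0.2450 m
S_min ≈ 0.0150+0.0010+0.0680+0.2450  ⇒  S_min = 329/1000 m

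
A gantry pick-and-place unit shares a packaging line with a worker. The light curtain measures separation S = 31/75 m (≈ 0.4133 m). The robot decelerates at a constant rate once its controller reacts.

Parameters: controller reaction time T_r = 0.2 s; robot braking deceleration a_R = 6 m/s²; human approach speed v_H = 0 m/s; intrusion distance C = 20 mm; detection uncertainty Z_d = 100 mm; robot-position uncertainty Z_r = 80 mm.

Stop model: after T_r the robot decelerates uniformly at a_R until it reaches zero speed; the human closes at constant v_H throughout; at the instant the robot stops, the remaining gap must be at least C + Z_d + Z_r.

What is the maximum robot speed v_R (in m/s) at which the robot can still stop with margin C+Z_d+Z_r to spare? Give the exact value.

at the boundary: (1/12)·v² + (1/5)·v + (-16/75) = 0
  disc = (1/5)² − 4·(1/12)·(-16/75) = 1/9 ; √disc = 1/3
  v_R = (−(1/5) + 1/3) / (2·(1/12)) = 4/5 m/s
check:
stop time T_s = (4/5)/6 = 0.1333 s
reaction-phase robot travel = 0.8000·0.2000 = 0.1600 m
robot under decel: 0.8000²/(2·6.0000) = 0.0533 m
human closes 0.0000·0.3333 = 0.0000 m
margins: 0.0200+0.1000+0.0800 = 0.2000 m
sum ≈ 0.1600+0.0533+0.0000+0.2000 ≈ 0.4133 m = S ✓

v_R_max = 4/5 m/s = 0.8000 m/s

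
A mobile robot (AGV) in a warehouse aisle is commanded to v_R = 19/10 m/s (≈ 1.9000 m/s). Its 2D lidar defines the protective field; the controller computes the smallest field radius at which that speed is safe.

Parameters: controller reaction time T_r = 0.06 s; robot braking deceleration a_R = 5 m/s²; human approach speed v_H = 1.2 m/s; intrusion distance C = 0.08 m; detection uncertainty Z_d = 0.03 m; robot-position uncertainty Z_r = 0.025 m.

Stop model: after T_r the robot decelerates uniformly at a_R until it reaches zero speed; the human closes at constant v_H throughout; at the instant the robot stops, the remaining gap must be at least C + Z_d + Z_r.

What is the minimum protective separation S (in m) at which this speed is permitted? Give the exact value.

braking lasts T_s = (19/10)/5 = 0.3800 s
reaction-phase robot travel = 1.9000·0.0600 = 0.1140 m
robot covers 1.9000·0.3800 − ½·5.0000·0.3800² = 0.3610 m while stopping
human closes 1.2000·0.4400 = 0.5280 m
residual clearance needed = 0.0800+0.0300+0.0250 = 0.1350 m
S_min ≈ 0.1140+0.3610+0.5280+0.1350  ⇒  S_min = 569/500 m

S_min = 569/500 m = 1.1380 m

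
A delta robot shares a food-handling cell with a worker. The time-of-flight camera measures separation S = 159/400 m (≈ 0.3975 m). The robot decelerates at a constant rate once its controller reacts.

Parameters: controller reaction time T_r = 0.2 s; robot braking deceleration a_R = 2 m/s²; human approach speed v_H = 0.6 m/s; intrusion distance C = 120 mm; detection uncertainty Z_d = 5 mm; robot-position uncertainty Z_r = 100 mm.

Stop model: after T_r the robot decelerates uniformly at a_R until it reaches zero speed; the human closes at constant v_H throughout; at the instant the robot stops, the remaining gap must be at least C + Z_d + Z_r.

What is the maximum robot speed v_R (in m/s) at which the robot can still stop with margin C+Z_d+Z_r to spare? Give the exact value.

v_R_max = 1/10 m/s = 0.1000 m/s

collect terms ⇒ (1/4)·v_R² + (1/2)·v_R + (-21/400) = 0
  disc = (1/2)² − 4·(1/4)·(-21/400) = 121/400 ; √disc = 11/20
  v_R = (−(1/2) + 11/20) / (2·(1/4)) = 1/10 m/s
check:
braking lasts T_s = (1/10)/2 = 0.0500 s
robot in T_r: 0.1000·0.2000 = 0.0200 m
braking distance = 0.1000²/(2·2.0000) = 0.0025 m
person approaches 0.6000·(0.2000+0.0500) = 0.1500 m
residual clearance needed = 0.1200+0.0050+0.1000 = 0.2250 m
sum ≈ 0.0200+0.0025+0.1500+0.2250 ≈ 0.3975 m = S ✓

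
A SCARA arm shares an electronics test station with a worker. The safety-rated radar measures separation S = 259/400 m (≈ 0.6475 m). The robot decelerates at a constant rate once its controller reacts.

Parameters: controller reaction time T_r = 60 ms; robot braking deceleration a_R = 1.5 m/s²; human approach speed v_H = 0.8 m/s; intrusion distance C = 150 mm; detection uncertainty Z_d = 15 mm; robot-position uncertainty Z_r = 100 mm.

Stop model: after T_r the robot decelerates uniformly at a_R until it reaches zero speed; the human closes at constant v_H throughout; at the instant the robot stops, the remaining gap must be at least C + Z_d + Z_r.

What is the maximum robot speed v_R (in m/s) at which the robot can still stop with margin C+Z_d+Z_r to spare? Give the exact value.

v_R_max = 9/20 m/s = 0.4500 m/s

at the boundary: (1/3)·v² + (89/150)·v + (-669/2000) = 0
  disc = (89/150)² − 4·(1/3)·(-669/2000) = 4489/5625 ; √disc = 67/75
  v_R = (−(89/150) + 67/75) / (2·(1/3)) = 9/20 m/s
check:
T_s = v_R/a_R = (9/20)/(3/2) = 0.3000 s
reaction-phase robot travel = 0.4500·0.0600 = 0.0270 m
braking distance = 0.4500²/(2·1.5000) = 0.0675 m
person approaches 0.8000·(0.0600+0.3000) = 0.2880 m
C+Z_d+Z_r = 0.1500+0.0150+0.1000 = 0.2650 m
sum ≈ 0.0270+0.0675+0.2880+0.2650 ≈ 0.6475 m = S ✓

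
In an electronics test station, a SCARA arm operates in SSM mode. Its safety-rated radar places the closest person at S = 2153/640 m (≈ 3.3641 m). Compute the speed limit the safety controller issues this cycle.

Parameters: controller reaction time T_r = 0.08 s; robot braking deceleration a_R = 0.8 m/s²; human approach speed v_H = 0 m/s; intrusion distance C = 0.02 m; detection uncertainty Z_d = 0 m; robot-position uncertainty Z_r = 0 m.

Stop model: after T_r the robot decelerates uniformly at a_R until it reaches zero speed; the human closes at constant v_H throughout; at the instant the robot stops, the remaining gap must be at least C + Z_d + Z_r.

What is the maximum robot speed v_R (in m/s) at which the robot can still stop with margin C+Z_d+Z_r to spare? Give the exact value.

v_R_max = 9/4 m/s = 2.2500 m/s

collect terms ⇒ (5/8)·v_R² + (2/25)·v_R + (-10701/3200) = 0
  disc = (2/25)² − 4·(5/8)·(-10701/3200) = 1338649/160000 ; √disc = 1157/400
  v_R = (−(2/25) + 1157/400) / (2·(5/8)) = 9/4 m/s
check:
T_s = v_R/a_R = (9/4)/(4/5) = 2.8125 s
robot covers v_R·T_r = 2.2500·0.0800 = 0.1800 m before braking
braking distance = 2.2500²/(2·0.8000) = 3.1641 m
human over T_r+T_s: 0.0000·(0.0800+2.8125) = 0.0000 m
C+Z_d+Z_r = 0.0200+0.0000+0.0000 = 0.0200 m
sum ≈ 0.1800+3.1641+0.0000+0.0200 ≈ 3.3641 m = S ✓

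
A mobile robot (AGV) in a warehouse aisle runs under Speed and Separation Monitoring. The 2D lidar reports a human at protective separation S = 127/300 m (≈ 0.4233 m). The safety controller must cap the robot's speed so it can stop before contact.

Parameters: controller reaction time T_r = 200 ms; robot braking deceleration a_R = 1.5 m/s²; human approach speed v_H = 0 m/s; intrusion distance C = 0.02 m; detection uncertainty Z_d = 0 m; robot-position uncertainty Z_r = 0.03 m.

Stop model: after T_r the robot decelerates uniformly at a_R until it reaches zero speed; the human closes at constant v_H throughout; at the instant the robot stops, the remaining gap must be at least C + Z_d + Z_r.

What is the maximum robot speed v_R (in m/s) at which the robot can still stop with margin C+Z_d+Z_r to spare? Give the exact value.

at the boundary: (1/3)·v² + (1/5)·v + (-28/75) = 0
  disc = (1/5)² − 4·(1/3)·(-28/75) = 121/225 ; √disc = 11/15
  v_R = (−(1/5) + 11/15) / (2·(1/3)) = 4/5 m/s
check:
braking lasts T_s = (4/5)/(3/2) = 0.5333 s
robot covers v_R·T_r = 0.8000·0.2000 = 0.1600 m before braking
robot under decel: 0.8000²/(2·1.5000) = 0.2133 m
person approaches 0.0000·(0.2000+0.5333) = 0.0000 m
margins: 0.0200+0.0000+0.0300 = 0.0500 m
sum ≈ 0.1600+0.2133+0.0000+0.0500 ≈ 0.4233 m = S ✓

v_R_max = 4/5 m/s = 0.8000 m/s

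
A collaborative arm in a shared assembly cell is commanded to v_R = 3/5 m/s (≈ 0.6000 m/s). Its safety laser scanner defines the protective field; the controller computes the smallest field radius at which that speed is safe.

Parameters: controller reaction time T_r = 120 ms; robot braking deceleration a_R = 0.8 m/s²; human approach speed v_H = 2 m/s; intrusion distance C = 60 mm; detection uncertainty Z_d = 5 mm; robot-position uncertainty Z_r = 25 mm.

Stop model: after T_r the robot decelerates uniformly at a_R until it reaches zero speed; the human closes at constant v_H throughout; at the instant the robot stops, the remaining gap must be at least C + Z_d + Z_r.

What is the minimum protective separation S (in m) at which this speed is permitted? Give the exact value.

stop time T_s = (3/5)/(4/5) = 0.7500 s
reaction-phase robot travel = 0.6000·0.1200 = 0.0720 m
braking distance = 0.6000²/(2·0.8000) = 0.2250 m
human closes 2.0000·0.8700 = 1.7400 m
residual clearance needed = 0.0600+0.0050+0.0250 = 0.0900 m
S_min ≈ 0.0720+0.2250+1.7400+0.0900  ⇒  S_min = 2127/1000 m

S_min = 2127/1000 m = 2.1270 m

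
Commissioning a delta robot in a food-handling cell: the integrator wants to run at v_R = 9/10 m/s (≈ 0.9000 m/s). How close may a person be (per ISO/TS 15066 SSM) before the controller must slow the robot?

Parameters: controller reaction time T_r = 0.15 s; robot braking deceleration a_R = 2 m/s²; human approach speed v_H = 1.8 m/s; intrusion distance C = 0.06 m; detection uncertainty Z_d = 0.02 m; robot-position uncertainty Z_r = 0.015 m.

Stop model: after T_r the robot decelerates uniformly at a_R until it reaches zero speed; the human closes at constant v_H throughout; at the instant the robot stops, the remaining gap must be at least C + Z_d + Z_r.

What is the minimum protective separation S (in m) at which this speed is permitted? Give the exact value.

stop time T_s = (9/10)/2 = 0.4500 s
robot in T_r: 0.9000·0.1500 = 0.1350 m
robot under decel: 0.9000²/(2·2.0000) = 0.2025 m
human over T_r+T_s: 1.8000·(0.1500+0.4500) = 1.0800 m
margins: 0.0600+0.0200+0.0150 = 0.0950 m
S_min ≈ 0.1350+0.2025+1.0800+0.0950  ⇒  S_min = 121/80 m

S_min = 121/80 m = 1.5125 m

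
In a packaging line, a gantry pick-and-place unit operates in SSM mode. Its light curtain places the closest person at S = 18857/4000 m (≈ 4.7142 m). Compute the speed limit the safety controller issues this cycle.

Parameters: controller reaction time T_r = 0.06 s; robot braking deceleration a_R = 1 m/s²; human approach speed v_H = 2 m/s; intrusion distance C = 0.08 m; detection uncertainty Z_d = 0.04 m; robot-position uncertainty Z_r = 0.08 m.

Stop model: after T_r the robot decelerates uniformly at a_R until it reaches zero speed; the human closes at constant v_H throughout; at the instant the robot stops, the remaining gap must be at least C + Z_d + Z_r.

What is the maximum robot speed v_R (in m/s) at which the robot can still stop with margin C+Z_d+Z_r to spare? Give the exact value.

at the boundary: (1/2)·v² + (103/50)·v + (-17577/4000) = 0
  disc = (103/50)² − 4·(1/2)·(-17577/4000) = 130321/10000 ; √disc = 361/100
  v_R = (−(103/50) + 361/100) / (2·(1/2)) = 31/20 m/s
check:
T_s = v_R/a_R = (31/20)/1 = 1.5500 s
robot covers v_R·T_r = 1.5500·0.0600 = 0.0930 m before braking
robot covers 1.5500·1.5500 − ½·1.0000·1.5500² = 1.2012 m while stopping
person approaches 2.0000·(0.0600+1.5500) = 3.2200 m
residual clearance needed = 0.0800+0.0400+0.0800 = 0.2000 m
sum ≈ 0.0930+1.2012+3.2200+0.2000 ≈ 4.7142 m = S ✓

v_R_max = 31/20 m/s = 1.5500 m/s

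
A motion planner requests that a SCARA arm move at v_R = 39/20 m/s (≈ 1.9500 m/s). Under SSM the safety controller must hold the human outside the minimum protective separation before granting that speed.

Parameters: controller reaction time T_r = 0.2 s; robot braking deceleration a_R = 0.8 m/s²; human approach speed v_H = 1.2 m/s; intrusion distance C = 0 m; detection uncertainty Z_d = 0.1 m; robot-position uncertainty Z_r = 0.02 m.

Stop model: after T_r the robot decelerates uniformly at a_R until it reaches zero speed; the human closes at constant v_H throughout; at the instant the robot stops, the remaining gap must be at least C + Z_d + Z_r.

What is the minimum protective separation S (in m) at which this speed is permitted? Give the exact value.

T_s = v_R/a_R = (39/20)/(4/5) = 2.4375 s
reaction-phase robot travel = 1.9500·0.2000 = 0.3900 m
braking distance = 1.9500²/(2·0.8000) = 2.3766 m
person approaches 1.2000·(0.2000+2.4375) = 3.1650 m
margins: 0.0000+0.1000+0.0200 = 0.1200 m
S_min ≈ 0.3900+2.3766+3.1650+0.1200  ⇒  S_min = 3873/640 m

S_min = 3873/640 m = 6.0516 m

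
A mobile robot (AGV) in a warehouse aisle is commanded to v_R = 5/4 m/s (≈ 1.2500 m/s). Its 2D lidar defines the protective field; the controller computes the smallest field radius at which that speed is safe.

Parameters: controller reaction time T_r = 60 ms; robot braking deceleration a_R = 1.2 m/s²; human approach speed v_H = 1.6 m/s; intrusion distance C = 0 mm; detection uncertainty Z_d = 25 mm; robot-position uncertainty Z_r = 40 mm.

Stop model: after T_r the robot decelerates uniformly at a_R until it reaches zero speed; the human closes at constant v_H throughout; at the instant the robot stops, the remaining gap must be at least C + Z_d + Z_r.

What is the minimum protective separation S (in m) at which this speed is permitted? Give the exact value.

braking lasts T_s = (5/4)/(6/5) = 1.0417 s
reaction-phase robot travel = 1.2500·0.0600 = 0.0750 m
robot under decel: 1.2500²/(2·1.2000) = 0.6510 m
person approaches 1.6000·(0.0600+1.0417) = 1.7627 m
residual clearance needed = 0.0000+0.0250+0.0400 = 0.0650 m
S_min ≈ 0.0750+0.6510+1.7627+0.0650  ⇒  S_min = 61289/24000 m

S_min = 61289/24000 m = 2.5537 m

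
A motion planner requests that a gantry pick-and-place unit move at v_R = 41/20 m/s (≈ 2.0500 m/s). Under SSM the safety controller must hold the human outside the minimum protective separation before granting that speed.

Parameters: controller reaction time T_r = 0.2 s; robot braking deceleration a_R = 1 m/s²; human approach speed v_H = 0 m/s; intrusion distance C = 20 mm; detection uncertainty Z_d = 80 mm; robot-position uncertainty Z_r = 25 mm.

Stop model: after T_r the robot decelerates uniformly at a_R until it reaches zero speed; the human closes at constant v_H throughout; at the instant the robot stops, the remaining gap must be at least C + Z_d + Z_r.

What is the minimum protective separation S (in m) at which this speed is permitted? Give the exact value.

S_min = 2109/800 m = 2.6362 m

T_s = v_R/a_R = (41/20)/1 = 2.0500 s
reaction-phase robot travel = 2.0500·0.2000 = 0.4100 m
braking distance = 2.0500²/(2·1.0000) = 2.1012 m
person approaches 0.0000·(0.2000+2.0500) = 0.0000 m
margins: 0.0200+0.0800+0.0250 = 0.1250 m
S_min ≈ 0.4100+2.1012+0.0000+0.1250  ⇒  S_min = 2109/800 m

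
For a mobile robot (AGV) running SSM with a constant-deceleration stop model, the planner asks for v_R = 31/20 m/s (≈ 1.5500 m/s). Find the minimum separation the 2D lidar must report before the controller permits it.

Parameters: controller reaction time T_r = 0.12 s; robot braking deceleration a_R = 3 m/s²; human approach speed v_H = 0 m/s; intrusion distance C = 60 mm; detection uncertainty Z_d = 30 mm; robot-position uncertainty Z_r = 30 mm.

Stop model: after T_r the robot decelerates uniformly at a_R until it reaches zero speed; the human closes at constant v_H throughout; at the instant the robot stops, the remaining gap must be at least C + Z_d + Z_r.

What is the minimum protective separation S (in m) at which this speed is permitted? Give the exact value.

S_min = 8477/12000 m = 0.7064 m

braking lasts T_s = (31/20)/3 = 0.5167 s
robot in T_r: 1.5500·0.1200 = 0.1860 m
robot under decel: 1.5500²/(2·3.0000) = 0.4004 m
person approaches 0.0000·(0.1200+0.5167) = 0.0000 m
residual clearance needed = 0.0600+0.0300+0.0300 = 0.1200 m
S_min ≈ 0.1860+0.4004+0.0000+0.1200  ⇒  S_min = 8477/12000 m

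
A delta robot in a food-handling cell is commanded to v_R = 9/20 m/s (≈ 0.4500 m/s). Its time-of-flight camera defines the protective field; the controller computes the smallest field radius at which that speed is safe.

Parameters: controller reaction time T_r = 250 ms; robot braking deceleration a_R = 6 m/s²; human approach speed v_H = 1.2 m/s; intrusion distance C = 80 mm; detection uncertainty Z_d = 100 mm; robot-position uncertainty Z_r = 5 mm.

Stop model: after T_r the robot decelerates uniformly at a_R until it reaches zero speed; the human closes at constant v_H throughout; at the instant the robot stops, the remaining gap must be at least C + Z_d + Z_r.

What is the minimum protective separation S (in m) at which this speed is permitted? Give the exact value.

T_s = v_R/a_R = (9/20)/6 = 0.0750 s
robot covers v_R·T_r = 0.4500·0.2500 = 0.1125 m before braking
robot under decel: 0.4500²/(2·6.0000) = 0.0169 m
person approaches 1.2000·(0.2500+0.0750) = 0.3900 m
residual clearance needed = 0.0800+0.1000+0.0050 = 0.1850 m
S_min ≈ 0.1125+0.0169+0.3900+0.1850  ⇒  S_min = 1127/1600 m

S_min = 1127/1600 m = 0.7044 m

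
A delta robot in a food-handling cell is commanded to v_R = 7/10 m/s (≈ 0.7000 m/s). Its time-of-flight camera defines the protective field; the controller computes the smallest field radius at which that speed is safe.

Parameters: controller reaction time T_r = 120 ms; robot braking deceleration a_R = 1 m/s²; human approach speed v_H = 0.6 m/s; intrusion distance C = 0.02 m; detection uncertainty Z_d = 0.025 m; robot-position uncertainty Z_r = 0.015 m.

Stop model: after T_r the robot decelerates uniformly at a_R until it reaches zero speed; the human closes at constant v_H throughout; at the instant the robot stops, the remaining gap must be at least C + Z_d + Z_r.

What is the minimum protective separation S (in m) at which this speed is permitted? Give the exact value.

S_min = 881/1000 m = 0.8810 m

T_s = v_R/a_R = (7/10)/1 = 0.7000 s
robot covers v_R·T_r = 0.7000·0.1200 = 0.0840 m before braking
robot under decel: 0.7000²/(2·1.0000) = 0.2450 m
human over T_r+T_s: 0.6000·(0.1200+0.7000) = 0.4920 m
C+Z_d+Z_r = 0.0200+0.0250+0.0150 = 0.0600 m
S_min ≈ 0.0840+0.2450+0.4920+0.0600  ⇒  S_min = 881/1000 m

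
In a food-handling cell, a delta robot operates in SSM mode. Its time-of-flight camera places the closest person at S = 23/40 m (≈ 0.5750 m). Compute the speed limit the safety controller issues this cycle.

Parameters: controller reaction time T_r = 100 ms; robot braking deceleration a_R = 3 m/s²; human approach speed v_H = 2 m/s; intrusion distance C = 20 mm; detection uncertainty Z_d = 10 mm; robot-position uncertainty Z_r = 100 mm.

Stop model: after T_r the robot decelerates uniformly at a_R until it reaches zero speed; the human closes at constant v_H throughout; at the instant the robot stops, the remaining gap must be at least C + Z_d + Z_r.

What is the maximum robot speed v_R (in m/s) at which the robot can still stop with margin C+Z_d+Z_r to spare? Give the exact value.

quadratic (1/6)·v² + (23/30)·v + (-49/200) = 0
  disc = (23/30)² − 4·(1/6)·(-49/200) = 169/225 ; √disc = 13/15
  v_R = (−(23/30) + 13/15) / (2·(1/6)) = 3/10 m/s
check:
T_s = v_R/a_R = (3/10)/3 = 0.1000 s
robot in T_r: 0.3000·0.1000 = 0.0300 m
robot under decel: 0.3000²/(2·3.0000) = 0.0150 m
human over T_r+T_s: 2.0000·(0.1000+0.1000) = 0.4000 m
C+Z_d+Z_r = 0.0200+0.0100+0.1000 = 0.1300 m
sum ≈ 0.0300+0.0150+0.4000+0.1300 ≈ 0.5750 m = S ✓

v_R_max = 3/10 m/s = 0.3000 m/s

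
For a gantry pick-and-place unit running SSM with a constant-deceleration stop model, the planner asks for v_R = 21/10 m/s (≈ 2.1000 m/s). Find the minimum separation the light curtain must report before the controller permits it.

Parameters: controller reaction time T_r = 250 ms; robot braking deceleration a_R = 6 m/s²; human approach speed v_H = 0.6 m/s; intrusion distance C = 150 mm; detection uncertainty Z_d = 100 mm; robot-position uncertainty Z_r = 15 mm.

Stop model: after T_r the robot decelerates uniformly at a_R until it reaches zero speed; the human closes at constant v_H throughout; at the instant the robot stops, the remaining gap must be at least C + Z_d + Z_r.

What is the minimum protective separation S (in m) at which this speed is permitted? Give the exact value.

braking lasts T_s = (21/10)/6 = 0.3500 s
robot in T_r: 2.1000·0.2500 = 0.5250 m
robot under decel: 2.1000²/(2·6.0000) = 0.3675 m
person approaches 0.6000·(0.2500+0.3500) = 0.3600 m
residual clearance needed = 0.1500+0.1000+0.0150 = 0.2650 m
S_min ≈ 0.5250+0.3675+0.3600+0.2650  ⇒  S_min = 607/400 m

S_min = 607/400 m = 1.5175 m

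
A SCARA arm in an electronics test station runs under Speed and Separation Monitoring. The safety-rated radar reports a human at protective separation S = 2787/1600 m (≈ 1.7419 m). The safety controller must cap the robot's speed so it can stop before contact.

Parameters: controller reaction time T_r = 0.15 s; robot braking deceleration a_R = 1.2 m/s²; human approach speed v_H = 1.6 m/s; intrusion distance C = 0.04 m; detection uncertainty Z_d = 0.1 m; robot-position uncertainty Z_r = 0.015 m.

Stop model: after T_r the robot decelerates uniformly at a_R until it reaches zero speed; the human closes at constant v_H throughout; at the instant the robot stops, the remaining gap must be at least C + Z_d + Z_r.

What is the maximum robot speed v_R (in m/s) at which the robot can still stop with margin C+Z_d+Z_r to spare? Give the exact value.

v_R_max = 3/4 m/s = 0.7500 m/s

quadratic (5/12)·v² + (89/60)·v + (-431/320) = 0
  disc = (89/60)² − 4·(5/12)·(-431/320) = 64009/14400 ; √disc = 253/120
  v_R = (−(89/60) + 253/120) / (2·(5/12)) = 3/4 m/s
check:
stop time T_s = (3/4)/(6/5) = 0.6250 s
robot in T_r: 0.7500·0.1500 = 0.1125 m
robot covers 0.7500·0.6250 − ½·1.2000·0.6250² = 0.2344 m while stopping
human over T_r+T_s: 1.6000·(0.1500+0.6250) = 1.2400 m
margins: 0.0400+0.1000+0.0150 = 0.1550 m
sum ≈ 0.1125+0.2344+1.2400+0.1550 ≈ 1.7419 m = S ✓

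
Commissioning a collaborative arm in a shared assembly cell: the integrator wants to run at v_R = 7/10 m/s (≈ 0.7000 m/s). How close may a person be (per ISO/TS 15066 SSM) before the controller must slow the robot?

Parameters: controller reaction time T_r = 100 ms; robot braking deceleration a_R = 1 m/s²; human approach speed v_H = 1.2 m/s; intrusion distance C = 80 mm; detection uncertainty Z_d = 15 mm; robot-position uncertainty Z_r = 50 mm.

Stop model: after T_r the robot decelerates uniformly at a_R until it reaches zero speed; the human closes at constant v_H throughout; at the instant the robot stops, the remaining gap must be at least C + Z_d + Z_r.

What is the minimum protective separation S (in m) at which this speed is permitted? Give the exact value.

stop time T_s = (7/10)/1 = 0.7000 s
reaction-phase robot travel = 0.7000·0.1000 = 0.0700 m
robot covers 0.7000·0.7000 − ½·1.0000·0.7000² = 0.2450 m while stopping
human closes 1.2000·0.8000 = 0.9600 m
residual clearance needed = 0.0800+0.0150+0.0500 = 0.1450 m
S_min ≈ 0.0700+0.2450+0.9600+0.1450  ⇒  S_min = 71/50 m

S_min = 71/50 m = 1.4200 m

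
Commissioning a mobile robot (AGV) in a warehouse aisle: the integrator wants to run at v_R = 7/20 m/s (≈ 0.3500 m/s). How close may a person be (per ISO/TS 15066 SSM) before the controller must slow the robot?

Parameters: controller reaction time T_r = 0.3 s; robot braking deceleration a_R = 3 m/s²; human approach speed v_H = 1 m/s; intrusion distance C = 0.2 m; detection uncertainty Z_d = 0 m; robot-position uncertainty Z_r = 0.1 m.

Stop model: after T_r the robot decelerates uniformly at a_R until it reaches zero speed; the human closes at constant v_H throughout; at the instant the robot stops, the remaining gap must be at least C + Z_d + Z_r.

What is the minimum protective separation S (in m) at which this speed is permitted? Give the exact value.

S_min = 2021/2400 m = 0.8421 m

braking lasts T_s = (7/20)/3 = 0.1167 s
robot covers v_R·T_r = 0.3500·0.3000 = 0.1050 m before braking
braking distance = 0.3500²/(2·3.0000) = 0.0204 m
human closes 1.0000·0.4167 = 0.4167 m
residual clearance needed = 0.2000+0.0000+0.1000 = 0.3000 m
S_min ≈ 0.1050+0.0204+0.4167+0.3000  ⇒  S_min = 2021/2400 m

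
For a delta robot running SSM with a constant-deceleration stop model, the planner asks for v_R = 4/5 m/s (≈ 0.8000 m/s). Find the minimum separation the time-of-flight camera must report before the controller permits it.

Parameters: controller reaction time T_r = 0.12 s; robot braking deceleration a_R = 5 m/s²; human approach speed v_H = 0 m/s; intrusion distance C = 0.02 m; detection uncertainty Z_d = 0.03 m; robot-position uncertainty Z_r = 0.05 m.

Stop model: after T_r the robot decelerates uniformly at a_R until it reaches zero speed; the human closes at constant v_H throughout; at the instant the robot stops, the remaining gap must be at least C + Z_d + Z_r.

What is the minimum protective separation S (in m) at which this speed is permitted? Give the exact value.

braking lasts T_s = (4/5)/5 = 0.1600 s
robot covers v_R·T_r = 0.8000·0.1200 = 0.0960 m before braking
robot covers 0.8000·0.1600 − ½·5.0000·0.1600² = 0.0640 m while stopping
human closes 0.0000·0.2800 = 0.0000 m
margins: 0.0200+0.0300+0.0500 = 0.1000 m
S_min ≈ 0.0960+0.0640+0.0000+0.1000  ⇒  S_min = 13/50 m

S_min = 13/50 m = 0.2600 m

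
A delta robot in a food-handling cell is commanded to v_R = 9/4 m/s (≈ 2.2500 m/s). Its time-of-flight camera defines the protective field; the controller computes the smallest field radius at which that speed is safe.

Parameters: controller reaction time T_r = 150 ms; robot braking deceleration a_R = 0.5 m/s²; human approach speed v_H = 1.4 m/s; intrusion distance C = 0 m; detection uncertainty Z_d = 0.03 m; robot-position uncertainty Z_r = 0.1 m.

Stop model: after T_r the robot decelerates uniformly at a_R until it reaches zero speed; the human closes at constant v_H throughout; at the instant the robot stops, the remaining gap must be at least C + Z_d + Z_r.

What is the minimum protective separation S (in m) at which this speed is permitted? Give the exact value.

S_min = 301/25 m = 12.0400 m

stop time T_s = (9/4)/(1/2) = 4.5000 s
robot covers v_R·T_r = 2.2500·0.1500 = 0.3375 m before braking
braking distance = 2.2500²/(2·0.5000) = 5.0625 m
person approaches 1.4000·(0.1500+4.5000) = 6.5100 m
residual clearance needed = 0.0000+0.0300+0.1000 = 0.1300 m
S_min ≈ 0.3375+5.0625+6.5100+0.1300  ⇒  S_min = 301/25 m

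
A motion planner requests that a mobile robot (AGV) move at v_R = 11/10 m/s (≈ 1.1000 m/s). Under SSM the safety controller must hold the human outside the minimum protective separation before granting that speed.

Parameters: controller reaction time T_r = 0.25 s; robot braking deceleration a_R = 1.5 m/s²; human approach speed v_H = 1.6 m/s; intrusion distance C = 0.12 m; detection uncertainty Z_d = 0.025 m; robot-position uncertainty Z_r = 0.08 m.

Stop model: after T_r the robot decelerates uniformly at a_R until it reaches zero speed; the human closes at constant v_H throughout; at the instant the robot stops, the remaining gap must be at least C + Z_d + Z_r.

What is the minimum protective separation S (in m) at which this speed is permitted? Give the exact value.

braking lasts T_s = (11/10)/(3/2) = 0.7333 s
robot covers v_R·T_r = 1.1000·0.2500 = 0.2750 m before braking
braking distance = 1.1000²/(2·1.5000) = 0.4033 m
human over T_r+T_s: 1.6000·(0.2500+0.7333) = 1.5733 m
margins: 0.1200+0.0250+0.0800 = 0.2250 m
S_min ≈ 0.2750+0.4033+1.5733+0.2250  ⇒  S_min = 743/300 m

S_min = 743/300 m = 2.4767 m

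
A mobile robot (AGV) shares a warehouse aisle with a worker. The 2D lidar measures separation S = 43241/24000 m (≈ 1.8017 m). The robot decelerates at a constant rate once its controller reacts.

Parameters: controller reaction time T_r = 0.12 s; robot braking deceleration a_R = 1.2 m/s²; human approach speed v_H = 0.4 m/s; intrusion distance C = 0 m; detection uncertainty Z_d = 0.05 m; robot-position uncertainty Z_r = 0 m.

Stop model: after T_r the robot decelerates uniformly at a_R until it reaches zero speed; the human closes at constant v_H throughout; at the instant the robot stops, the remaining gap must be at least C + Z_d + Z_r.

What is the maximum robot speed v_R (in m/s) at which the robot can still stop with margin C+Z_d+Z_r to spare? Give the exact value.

v_R_max = 31/20 m/s = 1.5500 m/s

collect terms ⇒ (5/12)·v_R² + (34/75)·v_R + (-40889/24000) = 0
  disc = (34/75)² − 4·(5/12)·(-40889/24000) = 121801/40000 ; √disc = 349/200
  v_R = (−(34/75) + 349/200) / (2·(5/12)) = 31/20 m/s
check:
T_s = v_R/a_R = (31/20)/(6/5) = 1.2917 s
reaction-phase robot travel = 1.5500·0.1200 = 0.1860 m
robot covers 1.5500·1.2917 − ½·1.2000·1.2917² = 1.0010 m while stopping
human over T_r+T_s: 0.4000·(0.1200+1.2917) = 0.5647 m
residual clearance needed = 0.0000+0.0500+0.0000 = 0.0500 m
sum ≈ 0.1860+1.0010+0.5647+0.0500 ≈ 1.8017 m = S ✓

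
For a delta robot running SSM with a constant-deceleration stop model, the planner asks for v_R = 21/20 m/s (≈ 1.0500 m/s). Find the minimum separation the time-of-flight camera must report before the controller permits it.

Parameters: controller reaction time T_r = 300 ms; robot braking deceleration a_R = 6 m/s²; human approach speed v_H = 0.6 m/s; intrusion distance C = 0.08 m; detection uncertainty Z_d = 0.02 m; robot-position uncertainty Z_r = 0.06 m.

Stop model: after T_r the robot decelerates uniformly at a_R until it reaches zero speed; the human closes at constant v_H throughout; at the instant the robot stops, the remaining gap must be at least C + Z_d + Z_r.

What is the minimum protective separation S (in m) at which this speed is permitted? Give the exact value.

braking lasts T_s = (21/20)/6 = 0.1750 s
reaction-phase robot travel = 1.0500·0.3000 = 0.3150 m
braking distance = 1.0500²/(2·6.0000) = 0.0919 m
person approaches 0.6000·(0.3000+0.1750) = 0.2850 m
residual clearance needed = 0.0800+0.0200+0.0600 = 0.1600 m
S_min ≈ 0.3150+0.0919+0.2850+0.1600  ⇒  S_min = 1363/1600 m

S_min = 1363/1600 m = 0.8519 m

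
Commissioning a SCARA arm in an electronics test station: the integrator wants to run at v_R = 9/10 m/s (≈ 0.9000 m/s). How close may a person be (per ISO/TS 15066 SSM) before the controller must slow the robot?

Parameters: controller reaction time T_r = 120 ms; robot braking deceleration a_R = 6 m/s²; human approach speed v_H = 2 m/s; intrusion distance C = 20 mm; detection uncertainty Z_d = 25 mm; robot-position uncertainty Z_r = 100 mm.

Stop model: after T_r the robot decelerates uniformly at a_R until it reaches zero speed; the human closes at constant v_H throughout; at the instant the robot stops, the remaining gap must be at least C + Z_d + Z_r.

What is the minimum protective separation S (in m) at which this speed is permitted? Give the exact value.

S_min = 1721/2000 m = 0.8605 m

stop time T_s = (9/10)/6 = 0.1500 s
robot in T_r: 0.9000·0.1200 = 0.1080 m
robot under decel: 0.9000²/(2·6.0000) = 0.0675 m
human closes 2.0000·0.2700 = 0.5400 m
residual clearance needed = 0.0200+0.0250+0.1000 = 0.1450 m
S_min ≈ 0.1080+0.0675+0.5400+0.1450  ⇒  S_min = 1721/2000 m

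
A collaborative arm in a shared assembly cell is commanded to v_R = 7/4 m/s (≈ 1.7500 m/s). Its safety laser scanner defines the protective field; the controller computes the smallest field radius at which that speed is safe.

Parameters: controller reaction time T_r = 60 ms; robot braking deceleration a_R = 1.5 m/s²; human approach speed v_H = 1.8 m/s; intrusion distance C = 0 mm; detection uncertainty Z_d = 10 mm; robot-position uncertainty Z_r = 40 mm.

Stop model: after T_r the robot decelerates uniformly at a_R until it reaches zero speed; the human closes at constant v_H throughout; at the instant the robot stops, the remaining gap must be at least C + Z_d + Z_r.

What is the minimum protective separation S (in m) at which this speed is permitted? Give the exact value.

T_s = v_R/a_R = (7/4)/(3/2) = 1.1667 s
robot in T_r: 1.7500·0.0600 = 0.1050 m
braking distance = 1.7500²/(2·1.5000) = 1.0208 m
human over T_r+T_s: 1.8000·(0.0600+1.1667) = 2.2080 m
residual clearance needed = 0.0000+0.0100+0.0400 = 0.0500 m
S_min ≈ 0.1050+1.0208+2.2080+0.0500  ⇒  S_min = 20303/6000 m

S_min = 20303/6000 m = 3.3838 m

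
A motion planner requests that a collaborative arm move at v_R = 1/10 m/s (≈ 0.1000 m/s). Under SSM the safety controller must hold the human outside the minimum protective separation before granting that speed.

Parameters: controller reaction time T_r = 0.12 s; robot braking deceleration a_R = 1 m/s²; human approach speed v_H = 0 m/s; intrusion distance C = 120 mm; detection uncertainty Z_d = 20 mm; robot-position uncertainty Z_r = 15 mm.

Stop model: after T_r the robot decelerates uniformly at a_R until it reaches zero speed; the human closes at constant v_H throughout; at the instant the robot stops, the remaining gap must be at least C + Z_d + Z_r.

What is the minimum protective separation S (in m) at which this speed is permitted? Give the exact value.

S_min = 43/250 m = 0.1720 m

braking lasts T_s = (1/10)/1 = 0.1000 s
robot covers v_R·T_r = 0.1000·0.1200 = 0.0120 m before braking
robot under decel: 0.1000²/(2·1.0000) = 0.0050 m
human over T_r+T_s: 0.0000·(0.1200+0.1000) = 0.0000 m
residual clearance needed = 0.1200+0.0200+0.0150 = 0.1550 m
S_min ≈ 0.0120+0.0050+0.0000+0.1550  ⇒  S_min = 43/250 m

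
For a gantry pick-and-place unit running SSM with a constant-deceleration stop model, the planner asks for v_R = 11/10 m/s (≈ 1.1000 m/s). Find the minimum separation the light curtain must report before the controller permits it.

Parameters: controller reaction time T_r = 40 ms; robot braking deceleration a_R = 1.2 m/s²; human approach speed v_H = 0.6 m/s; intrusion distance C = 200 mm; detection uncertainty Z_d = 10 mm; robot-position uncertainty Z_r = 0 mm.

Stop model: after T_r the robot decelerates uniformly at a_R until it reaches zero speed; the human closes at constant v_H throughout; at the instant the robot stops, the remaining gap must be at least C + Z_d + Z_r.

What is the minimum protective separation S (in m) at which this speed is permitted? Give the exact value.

S_min = 7993/6000 m = 1.3322 m

T_s = v_R/a_R = (11/10)/(6/5) = 0.9167 s
reaction-phase robot travel = 1.1000·0.0400 = 0.0440 m
braking distance = 1.1000²/(2·1.2000) = 0.5042 m
human over T_r+T_s: 0.6000·(0.0400+0.9167) = 0.5740 m
residual clearance needed = 0.2000+0.0100+0.0000 = 0.2100 m
S_min ≈ 0.0440+0.5042+0.5740+0.2100  ⇒  S_min = 7993/6000 m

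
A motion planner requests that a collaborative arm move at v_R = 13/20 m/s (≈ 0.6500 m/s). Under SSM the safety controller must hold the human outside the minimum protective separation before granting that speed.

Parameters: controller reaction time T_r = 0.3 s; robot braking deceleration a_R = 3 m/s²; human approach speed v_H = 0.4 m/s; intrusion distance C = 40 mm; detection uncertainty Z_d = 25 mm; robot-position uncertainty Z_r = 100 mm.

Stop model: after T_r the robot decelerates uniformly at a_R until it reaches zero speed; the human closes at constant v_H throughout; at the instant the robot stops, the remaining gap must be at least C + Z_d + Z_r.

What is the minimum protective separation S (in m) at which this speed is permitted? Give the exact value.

S_min = 1529/2400 m = 0.6371 m

braking lasts T_s = (13/20)/3 = 0.2167 s
reaction-phase robot travel = 0.6500·0.3000 = 0.1950 m
robot covers 0.6500·0.2167 − ½·3.0000·0.2167² = 0.0704 m while stopping
human closes 0.4000·0.5167 = 0.2067 m
margins: 0.0400+0.0250+0.1000 = 0.1650 m
S_min ≈ 0.1950+0.0704+0.2067+0.1650  ⇒  S_min = 1529/2400 m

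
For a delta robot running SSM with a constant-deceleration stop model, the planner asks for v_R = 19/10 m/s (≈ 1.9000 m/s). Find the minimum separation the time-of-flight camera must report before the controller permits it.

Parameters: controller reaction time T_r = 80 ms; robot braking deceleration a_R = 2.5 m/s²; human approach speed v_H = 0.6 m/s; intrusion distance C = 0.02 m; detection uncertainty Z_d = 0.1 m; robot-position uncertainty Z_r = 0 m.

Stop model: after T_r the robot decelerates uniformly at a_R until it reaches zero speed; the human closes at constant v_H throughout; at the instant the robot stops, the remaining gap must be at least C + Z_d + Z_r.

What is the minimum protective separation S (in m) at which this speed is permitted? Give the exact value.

S_min = 749/500 m = 1.4980 m

T_s = v_R/a_R = (19/10)/(5/2) = 0.7600 s
reaction-phase robot travel = 1.9000·0.0800 = 0.1520 m
braking distance = 1.9000²/(2·2.5000) = 0.7220 m
human over T_r+T_s: 0.6000·(0.0800+0.7600) = 0.5040 m
C+Z_d+Z_r = 0.0200+0.1000+0.0000 = 0.1200 m
S_min ≈ 0.1520+0.7220+0.5040+0.1200  ⇒  S_min = 749/500 m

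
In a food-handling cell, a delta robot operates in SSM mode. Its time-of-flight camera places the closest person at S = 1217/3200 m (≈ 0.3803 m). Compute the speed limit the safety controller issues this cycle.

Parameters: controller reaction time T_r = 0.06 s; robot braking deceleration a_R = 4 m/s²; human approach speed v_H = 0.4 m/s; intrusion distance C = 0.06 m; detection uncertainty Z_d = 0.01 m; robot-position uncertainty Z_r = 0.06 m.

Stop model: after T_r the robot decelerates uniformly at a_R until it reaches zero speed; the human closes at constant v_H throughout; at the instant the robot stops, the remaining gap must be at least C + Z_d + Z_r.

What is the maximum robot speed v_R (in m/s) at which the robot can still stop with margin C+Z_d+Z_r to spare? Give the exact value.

collect terms ⇒ (1/8)·v_R² + (4/25)·v_R + (-3621/16000) = 0
  disc = (4/25)² − 4·(1/8)·(-3621/16000) = 22201/160000 ; √disc = 149/400
  v_R = (−(4/25) + 149/400) / (2·(1/8)) = 17/20 m/s
check:
T_s = v_R/a_R = (17/20)/4 = 0.2125 s
robot in T_r: 0.8500·0.0600 = 0.0510 m
robot covers 0.8500·0.2125 − ½·4.0000·0.2125² = 0.0903 m while stopping
human over T_r+T_s: 0.4000·(0.0600+0.2125) = 0.1090 m
C+Z_d+Z_r = 0.0600+0.0100+0.0600 = 0.1300 m
sum ≈ 0.0510+0.0903+0.1090+0.1300 ≈ 0.3803 m = S ✓

v_R_max = 17/20 m/s = 0.8500 m/s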